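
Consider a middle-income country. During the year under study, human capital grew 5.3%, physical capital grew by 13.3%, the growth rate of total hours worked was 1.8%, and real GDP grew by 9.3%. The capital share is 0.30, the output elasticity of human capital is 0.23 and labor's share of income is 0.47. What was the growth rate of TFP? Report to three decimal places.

Labor's share = 1 − 0.3 − 0.23 = 0.47.
Physical capital: 0.3 × 13.3 = 3.99 pp.
Human capital: 0.23 × 5.3 = 1.219 pp.
Total hours worked: 0.47 × 1.8 = 0.846 pp.
TFP growth = 9.3 − 6.055 = 3.245%.

TFP grew 3.245%.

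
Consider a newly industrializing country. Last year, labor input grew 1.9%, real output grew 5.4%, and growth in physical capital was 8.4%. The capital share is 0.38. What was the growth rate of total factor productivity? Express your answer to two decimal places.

1.03%

Labor's share = 1 − 0.38 = 0.62.
Physical capital: 0.38 × 8.4 = 3.192 pp.
Labor input: 0.62 × 1.9 = 1.178 pp.
TFP growth = 5.4 − 4.37 = 1.03%.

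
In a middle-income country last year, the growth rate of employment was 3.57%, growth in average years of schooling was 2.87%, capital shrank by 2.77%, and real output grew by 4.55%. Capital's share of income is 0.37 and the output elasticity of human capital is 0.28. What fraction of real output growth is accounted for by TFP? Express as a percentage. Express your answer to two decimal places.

TFP accounted for 77.40% of growth.

Labor's share = 1 − 0.37 − 0.28 = 0.35.
Capital: 0.37 × (-2.77) = -1.0249 pp.
Average years of schooling: 0.28 × 2.87 = 0.8036 pp.
Employment: 0.35 × 3.57 = 1.2495 pp.
TFP growth = 4.55 − 1.0282 = 3.5218%.
TFP share of growth = 3.5218 / 4.55 × 100 = 77.4022%.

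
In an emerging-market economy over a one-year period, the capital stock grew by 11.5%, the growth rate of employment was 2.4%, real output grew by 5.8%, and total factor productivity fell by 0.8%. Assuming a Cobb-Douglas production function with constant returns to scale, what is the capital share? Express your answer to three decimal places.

α = 0.462

gY = gA + α·gK + (1−α)·gL, so gY − gA − gL = α(gK − gL).
5.8 + 0.8 − 2.4 = α × (11.5 − 2.4).
4.2 = 9.1 α, so α = 0.46154.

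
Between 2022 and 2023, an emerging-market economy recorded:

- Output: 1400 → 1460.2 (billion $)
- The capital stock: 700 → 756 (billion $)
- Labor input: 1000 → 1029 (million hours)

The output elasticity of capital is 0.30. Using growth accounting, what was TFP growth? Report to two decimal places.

-0.13%

Output growth = (1460.2 − 1400) / 1400 = 4.3%.
The capital stock growth = (756 − 700) / 700 = 8%.
Labor input growth = (1029 − 1000) / 1000 = 2.9%.
Labor's share = 1 − 0.3 = 0.7.
The capital stock: 0.3 × 8 = 2.4 pp.
Labor input: 0.7 × 2.9 = 2.03 pp.
TFP growth = 4.3 − 4.43 = -0.13%.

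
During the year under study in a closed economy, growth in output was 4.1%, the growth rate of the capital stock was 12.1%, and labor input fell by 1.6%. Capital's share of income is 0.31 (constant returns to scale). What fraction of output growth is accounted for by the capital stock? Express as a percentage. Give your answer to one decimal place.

The capital stock contributed 0.31 × 12.1 = 3.751 pp.
Share of growth = 3.751 / 4.1 × 100 = 91.488%.

91.5%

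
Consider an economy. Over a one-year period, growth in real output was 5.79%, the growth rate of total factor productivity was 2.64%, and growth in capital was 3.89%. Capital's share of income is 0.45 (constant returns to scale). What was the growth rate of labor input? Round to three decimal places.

2.545%

Labor's share = 1 − 0.45 = 0.55.
gY = gA + 0.45×3.89 + 0.55×g.
0.55×g = 5.79 − 2.64 − 1.7505 = 1.3995.
g = 1.3995 / 0.55 = 2.54455%.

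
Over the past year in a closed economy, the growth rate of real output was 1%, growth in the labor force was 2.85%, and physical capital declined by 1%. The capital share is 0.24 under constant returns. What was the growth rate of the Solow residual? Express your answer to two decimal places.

Labor's share = 1 − 0.24 = 0.76.
Physical capital: 0.24 × (-1) = -0.24 pp.
The labor force: 0.76 × 2.85 = 2.166 pp.
TFP growth = 1 − 1.926 = -0.926%.

-0.93%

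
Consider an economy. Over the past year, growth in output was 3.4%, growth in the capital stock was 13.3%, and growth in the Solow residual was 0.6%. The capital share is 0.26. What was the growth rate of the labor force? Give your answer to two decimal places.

-0.89%

Labor's share = 1 − 0.26 = 0.74.
gY = gA + 0.26×13.3 + 0.74×g.
0.74×g = 3.4 − 0.6 − 3.458 = -0.658.
g = -0.658 / 0.74 = -0.8892%.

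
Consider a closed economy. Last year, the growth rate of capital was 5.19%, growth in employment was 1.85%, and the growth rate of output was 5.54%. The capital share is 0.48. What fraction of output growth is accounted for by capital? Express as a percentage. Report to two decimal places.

Capital contributed 0.48 × 5.19 = 2.4912 pp.
Share of growth = 2.4912 / 5.54 × 100 = 44.9675%.

Capital accounted for 44.97% of growth.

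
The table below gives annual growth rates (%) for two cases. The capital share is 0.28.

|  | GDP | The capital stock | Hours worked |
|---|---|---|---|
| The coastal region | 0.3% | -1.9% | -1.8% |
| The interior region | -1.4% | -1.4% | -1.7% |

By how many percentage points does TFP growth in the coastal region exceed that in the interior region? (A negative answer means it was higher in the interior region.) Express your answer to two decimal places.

1.91 percentage points

Labor's share = 1 − 0.28 = 0.72.
The coastal region: TFP = 0.3 + 0.532 + 1.296 = 2.128%.
The interior region: TFP = -1.4 + 0.392 + 1.224 = 0.216%.
Difference = 2.128 − (0.216) = 1.912 pp.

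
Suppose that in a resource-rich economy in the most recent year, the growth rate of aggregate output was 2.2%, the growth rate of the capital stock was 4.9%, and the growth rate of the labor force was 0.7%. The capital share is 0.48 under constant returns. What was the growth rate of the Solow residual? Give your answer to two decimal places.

-0.52%

Labor's share = 1 − 0.48 = 0.52.
The capital stock: 0.48 × 4.9 = 2.352 pp.
The labor force: 0.52 × 0.7 = 0.364 pp.
TFP growth = 2.2 − 2.716 = -0.516%.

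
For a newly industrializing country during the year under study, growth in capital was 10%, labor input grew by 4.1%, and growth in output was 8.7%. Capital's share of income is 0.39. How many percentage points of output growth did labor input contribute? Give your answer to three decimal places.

Labor's share = 1 − 0.39 = 0.61.
Contribution = share × growth = 0.61 × 4.1 = 2.501 pp.

2.501 pp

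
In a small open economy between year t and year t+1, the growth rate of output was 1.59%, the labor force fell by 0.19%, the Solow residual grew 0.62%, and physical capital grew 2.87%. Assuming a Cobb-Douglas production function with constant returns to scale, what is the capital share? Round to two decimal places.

The capital share is 0.38.

gY = gA + α·gK + (1−α)·gL, so gY − gA − gL = α(gK − gL).
1.59 − 0.62 + 0.19 = α × (2.87 − (-0.19)).
1.16 = 3.06 α, so α = 0.3791.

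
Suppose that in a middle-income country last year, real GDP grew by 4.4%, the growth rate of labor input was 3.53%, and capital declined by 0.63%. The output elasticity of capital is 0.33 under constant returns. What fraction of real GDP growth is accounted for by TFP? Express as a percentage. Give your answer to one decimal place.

TFP accounted for 51.0% of growth.

Labor's share = 1 − 0.33 = 0.67.
Capital: 0.33 × (-0.63) = -0.2079 pp.
Labor input: 0.67 × 3.53 = 2.3651 pp.
TFP growth = 4.4 − 2.1572 = 2.2428%.
TFP share of growth = 2.2428 / 4.4 × 100 = 50.973%.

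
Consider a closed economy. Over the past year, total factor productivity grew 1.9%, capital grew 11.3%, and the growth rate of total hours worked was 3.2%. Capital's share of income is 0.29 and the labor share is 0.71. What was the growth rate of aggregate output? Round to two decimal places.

Aggregate output growth was 7.45%.

Labor's share = 1 − 0.29 = 0.71.
Capital: 0.29 × 11.3 = 3.277 pp.
Total hours worked: 0.71 × 3.2 = 2.272 pp.
Output growth = 1.9 + 5.549 = 7.449%.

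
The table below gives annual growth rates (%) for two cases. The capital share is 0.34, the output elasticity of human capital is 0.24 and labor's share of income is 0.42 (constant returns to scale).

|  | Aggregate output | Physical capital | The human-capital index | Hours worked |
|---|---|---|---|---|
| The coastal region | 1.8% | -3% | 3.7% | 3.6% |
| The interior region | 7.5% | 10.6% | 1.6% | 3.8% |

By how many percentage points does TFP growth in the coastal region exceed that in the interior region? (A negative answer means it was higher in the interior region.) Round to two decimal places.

Labor's share = 1 − 0.34 − 0.24 = 0.42.
The coastal region: TFP = 1.8 + 1.02 − 0.888 − 1.512 = 0.42%.
The interior region: TFP = 7.5 − 3.604 − 0.384 − 1.596 = 1.916%.
Difference = 0.42 − (1.916) = -1.496 pp.

-1.50 percentage points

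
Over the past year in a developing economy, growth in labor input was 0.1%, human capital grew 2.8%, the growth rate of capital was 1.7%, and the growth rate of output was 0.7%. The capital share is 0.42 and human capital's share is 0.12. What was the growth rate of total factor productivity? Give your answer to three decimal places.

-0.396%

Labor's share = 1 − 0.42 − 0.12 = 0.46.
Capital: 0.42 × 1.7 = 0.714 pp.
Human capital: 0.12 × 2.8 = 0.336 pp.
Labor input: 0.46 × 0.1 = 0.046 pp.
TFP growth = 0.7 − 1.096 = -0.396%.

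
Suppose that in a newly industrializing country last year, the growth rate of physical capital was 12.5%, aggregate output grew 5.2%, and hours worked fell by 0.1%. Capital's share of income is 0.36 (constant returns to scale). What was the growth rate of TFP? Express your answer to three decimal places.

Labor's share = 1 − 0.36 = 0.64.
Physical capital: 0.36 × 12.5 = 4.5 pp.
Hours worked: 0.64 × (-0.1) = -0.064 pp.
TFP growth = 5.2 − 4.436 = 0.764%.

0.764%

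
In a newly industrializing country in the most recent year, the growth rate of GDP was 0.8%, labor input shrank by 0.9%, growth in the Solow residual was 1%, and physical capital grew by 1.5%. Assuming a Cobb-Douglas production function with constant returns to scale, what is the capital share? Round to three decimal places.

gY = gA + α·gK + (1−α)·gL, so gY − gA − gL = α(gK − gL).
0.8 − 1 + 0.9 = α × (1.5 − (-0.9)).
0.7 = 2.4 α, so α = 0.29167.

0.292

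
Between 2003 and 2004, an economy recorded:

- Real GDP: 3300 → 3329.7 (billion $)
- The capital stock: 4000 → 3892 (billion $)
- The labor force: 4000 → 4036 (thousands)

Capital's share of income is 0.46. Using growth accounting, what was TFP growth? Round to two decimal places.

1.66%

Real GDP growth = (3329.7 − 3300) / 3300 = 0.9%.
The capital stock growth = (3892 − 4000) / 4000 = -2.7%.
The labor force growth = (4036 − 4000) / 4000 = 0.9%.
Labor's share = 1 − 0.46 = 0.54.
The capital stock: 0.46 × (-2.7) = -1.242 pp.
The labor force: 0.54 × 0.9 = 0.486 pp.
TFP growth = 0.9 + 0.756 = 1.656%.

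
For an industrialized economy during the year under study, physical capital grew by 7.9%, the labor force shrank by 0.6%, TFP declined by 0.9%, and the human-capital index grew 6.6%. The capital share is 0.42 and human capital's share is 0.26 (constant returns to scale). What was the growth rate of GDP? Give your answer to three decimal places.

GDP growth was 3.942%.

Labor's share = 1 − 0.42 − 0.26 = 0.32.
Physical capital: 0.42 × 7.9 = 3.318 pp.
The human-capital index: 0.26 × 6.6 = 1.716 pp.
The labor force: 0.32 × (-0.6) = -0.192 pp.
Output growth = -0.9 + 4.842 = 3.942%.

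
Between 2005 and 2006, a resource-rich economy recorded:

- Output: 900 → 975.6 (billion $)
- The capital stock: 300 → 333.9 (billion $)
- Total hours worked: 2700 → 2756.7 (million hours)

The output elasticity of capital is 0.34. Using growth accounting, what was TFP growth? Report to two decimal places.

3.17%

Output growth = (975.6 − 900) / 900 = 8.4%.
The capital stock growth = (333.9 − 300) / 300 = 11.3%.
Total hours worked growth = (2756.7 − 2700) / 2700 = 2.1%.
Labor's share = 1 − 0.34 = 0.66.
The capital stock: 0.34 × 11.3 = 3.842 pp.
Total hours worked: 0.66 × 2.1 = 1.386 pp.
TFP growth = 8.4 − 5.228 = 3.172%.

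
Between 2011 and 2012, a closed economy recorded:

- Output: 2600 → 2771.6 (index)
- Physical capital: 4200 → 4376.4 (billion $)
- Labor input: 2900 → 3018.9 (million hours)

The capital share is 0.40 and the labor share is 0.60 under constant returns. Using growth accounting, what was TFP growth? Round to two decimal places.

Output growth = (2771.6 − 2600) / 2600 = 6.6%.
Physical capital growth = (4376.4 − 4200) / 4200 = 4.2%.
Labor input growth = (3018.9 − 2900) / 2900 = 4.1%.
Labor's share = 1 − 0.4 = 0.6.
Physical capital: 0.4 × 4.2 = 1.68 pp.
Labor input: 0.6 × 4.1 = 2.46 pp.
TFP growth = 6.6 − 4.14 = 2.46%.

2.46%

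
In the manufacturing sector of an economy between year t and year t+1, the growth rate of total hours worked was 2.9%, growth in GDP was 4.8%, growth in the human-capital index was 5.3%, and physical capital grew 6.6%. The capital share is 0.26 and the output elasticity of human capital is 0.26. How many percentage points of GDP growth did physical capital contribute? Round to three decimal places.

1.716

Contribution = share × growth = 0.26 × 6.6 = 1.716 pp.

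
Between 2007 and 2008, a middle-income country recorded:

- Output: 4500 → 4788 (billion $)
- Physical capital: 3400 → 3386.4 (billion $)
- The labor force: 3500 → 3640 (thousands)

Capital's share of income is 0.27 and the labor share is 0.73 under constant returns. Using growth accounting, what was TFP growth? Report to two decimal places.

3.59%

Output growth = (4788 − 4500) / 4500 = 6.4%.
Physical capital growth = (3386.4 − 3400) / 3400 = -0.4%.
The labor force growth = (3640 − 3500) / 3500 = 4%.
Labor's share = 1 − 0.27 = 0.73.
Physical capital: 0.27 × (-0.4) = -0.108 pp.
The labor force: 0.73 × 4 = 2.92 pp.
TFP growth = 6.4 − 2.812 = 3.588%.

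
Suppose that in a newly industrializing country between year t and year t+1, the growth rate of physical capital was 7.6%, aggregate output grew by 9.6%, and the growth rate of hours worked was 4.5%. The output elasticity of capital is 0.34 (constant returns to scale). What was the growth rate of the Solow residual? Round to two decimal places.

Labor's share = 1 − 0.34 = 0.66.
Physical capital: 0.34 × 7.6 = 2.584 pp.
Hours worked: 0.66 × 4.5 = 2.97 pp.
TFP growth = 9.6 − 5.554 = 4.046%.

The Solow residual grew 4.05%.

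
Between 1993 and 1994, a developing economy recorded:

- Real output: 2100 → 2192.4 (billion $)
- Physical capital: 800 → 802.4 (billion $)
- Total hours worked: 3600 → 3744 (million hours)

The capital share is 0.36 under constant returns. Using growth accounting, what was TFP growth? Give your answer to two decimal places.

Real output growth = (2192.4 − 2100) / 2100 = 4.4%.
Physical capital growth = (802.4 − 800) / 800 = 0.3%.
Total hours worked growth = (3744 − 3600) / 3600 = 4%.
Labor's share = 1 − 0.36 = 0.64.
Physical capital: 0.36 × 0.3 = 0.108 pp.
Total hours worked: 0.64 × 4 = 2.56 pp.
TFP growth = 4.4 − 2.668 = 1.732%.

TFP grew 1.73%.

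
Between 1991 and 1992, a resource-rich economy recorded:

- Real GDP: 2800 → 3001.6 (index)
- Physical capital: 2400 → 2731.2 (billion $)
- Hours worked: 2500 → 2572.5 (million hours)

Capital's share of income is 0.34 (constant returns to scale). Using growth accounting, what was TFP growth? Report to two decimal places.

Real GDP growth = (3001.6 − 2800) / 2800 = 7.2%.
Physical capital growth = (2731.2 − 2400) / 2400 = 13.8%.
Hours worked growth = (2572.5 − 2500) / 2500 = 2.9%.
Labor's share = 1 − 0.34 = 0.66.
Physical capital: 0.34 × 13.8 = 4.692 pp.
Hours worked: 0.66 × 2.9 = 1.914 pp.
TFP growth = 7.2 − 6.606 = 0.594%.

TFP growth was 0.59%.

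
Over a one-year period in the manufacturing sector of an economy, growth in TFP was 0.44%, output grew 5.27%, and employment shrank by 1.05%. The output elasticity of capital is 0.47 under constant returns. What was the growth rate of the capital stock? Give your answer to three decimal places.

Labor's share = 1 − 0.47 = 0.53.
gY = gA + 0.53×(-1.05) + 0.47×g.
0.47×g = 5.27 − 0.44 + 0.5565 = 5.3865.
g = 5.3865 / 0.47 = 11.46064%.

11.461%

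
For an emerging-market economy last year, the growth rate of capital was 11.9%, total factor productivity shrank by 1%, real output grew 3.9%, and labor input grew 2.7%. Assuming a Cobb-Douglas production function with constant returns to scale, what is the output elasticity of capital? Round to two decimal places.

The output elasticity of capital is 0.24.

gY = gA + α·gK + (1−α)·gL, so gY − gA − gL = α(gK − gL).
3.9 + 1 − 2.7 = α × (11.9 − 2.7).
2.2 = 9.2 α, so α = 0.2391.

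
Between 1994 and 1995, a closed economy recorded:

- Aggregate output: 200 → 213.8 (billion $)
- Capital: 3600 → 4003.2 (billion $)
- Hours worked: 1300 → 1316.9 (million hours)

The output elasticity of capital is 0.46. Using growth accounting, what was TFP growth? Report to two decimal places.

Aggregate output growth = (213.8 − 200) / 200 = 6.9%.
Capital growth = (4003.2 − 3600) / 3600 = 11.2%.
Hours worked growth = (1316.9 − 1300) / 1300 = 1.3%.
Labor's share = 1 − 0.46 = 0.54.
Capital: 0.46 × 11.2 = 5.152 pp.
Hours worked: 0.54 × 1.3 = 0.702 pp.
TFP growth = 6.9 − 5.854 = 1.046%.

1.05%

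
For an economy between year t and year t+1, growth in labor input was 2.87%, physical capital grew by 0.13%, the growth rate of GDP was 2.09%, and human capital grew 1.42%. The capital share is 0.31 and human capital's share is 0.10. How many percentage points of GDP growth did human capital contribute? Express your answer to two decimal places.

Contribution = share × growth = 0.1 × 1.42 = 0.142 pp.

0.14 pp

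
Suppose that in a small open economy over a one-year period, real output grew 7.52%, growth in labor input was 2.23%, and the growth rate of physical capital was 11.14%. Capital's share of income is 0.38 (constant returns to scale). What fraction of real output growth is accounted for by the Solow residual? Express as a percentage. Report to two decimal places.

25.32%

Labor's share = 1 − 0.38 = 0.62.
Physical capital: 0.38 × 11.14 = 4.2332 pp.
Labor input: 0.62 × 2.23 = 1.3826 pp.
TFP growth = 7.52 − 5.6158 = 1.9042%.
TFP share of growth = 1.9042 / 7.52 × 100 = 25.3218%.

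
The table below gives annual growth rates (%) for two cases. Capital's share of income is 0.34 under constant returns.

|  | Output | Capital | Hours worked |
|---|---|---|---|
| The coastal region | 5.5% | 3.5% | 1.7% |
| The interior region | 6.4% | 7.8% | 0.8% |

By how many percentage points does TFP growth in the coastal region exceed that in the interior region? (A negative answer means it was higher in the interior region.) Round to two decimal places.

Labor's share = 1 − 0.34 = 0.66.
The coastal region: TFP = 5.5 − 1.19 − 1.122 = 3.188%.
The interior region: TFP = 6.4 − 2.652 − 0.528 = 3.22%.
Difference = 3.188 − (3.22) = -0.032 pp.

-0.03 percentage points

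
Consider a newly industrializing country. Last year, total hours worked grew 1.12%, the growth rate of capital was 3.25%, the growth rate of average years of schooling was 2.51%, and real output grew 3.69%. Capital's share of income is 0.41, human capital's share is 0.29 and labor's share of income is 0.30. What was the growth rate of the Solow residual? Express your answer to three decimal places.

Labor's share = 1 − 0.41 − 0.29 = 0.3.
Capital: 0.41 × 3.25 = 1.3325 pp.
Average years of schooling: 0.29 × 2.51 = 0.7279 pp.
Total hours worked: 0.3 × 1.12 = 0.336 pp.
TFP growth = 3.69 − 2.3964 = 1.2936%.

1.294%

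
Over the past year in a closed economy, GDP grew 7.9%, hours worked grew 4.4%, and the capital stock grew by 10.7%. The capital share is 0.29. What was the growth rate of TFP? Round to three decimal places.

Labor's share = 1 − 0.29 = 0.71.
The capital stock: 0.29 × 10.7 = 3.103 pp.
Hours worked: 0.71 × 4.4 = 3.124 pp.
TFP growth = 7.9 − 6.227 = 1.673%.

TFP grew 1.673%.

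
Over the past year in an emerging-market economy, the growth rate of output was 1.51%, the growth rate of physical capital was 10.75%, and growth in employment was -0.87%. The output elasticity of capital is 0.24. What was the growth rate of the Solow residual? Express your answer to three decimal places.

-0.409%

Labor's share = 1 − 0.24 = 0.76.
Physical capital: 0.24 × 10.75 = 2.58 pp.
Employment: 0.76 × (-0.87) = -0.6612 pp.
TFP growth = 1.51 − 1.9188 = -0.4088%.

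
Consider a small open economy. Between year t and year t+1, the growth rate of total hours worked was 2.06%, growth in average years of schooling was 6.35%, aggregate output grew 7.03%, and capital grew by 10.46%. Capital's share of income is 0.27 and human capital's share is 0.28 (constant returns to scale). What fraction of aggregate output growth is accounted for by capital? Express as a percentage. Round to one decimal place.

40.2%

Capital contributed 0.27 × 10.46 = 2.8242 pp.
Share of growth = 2.8242 / 7.03 × 100 = 40.174%.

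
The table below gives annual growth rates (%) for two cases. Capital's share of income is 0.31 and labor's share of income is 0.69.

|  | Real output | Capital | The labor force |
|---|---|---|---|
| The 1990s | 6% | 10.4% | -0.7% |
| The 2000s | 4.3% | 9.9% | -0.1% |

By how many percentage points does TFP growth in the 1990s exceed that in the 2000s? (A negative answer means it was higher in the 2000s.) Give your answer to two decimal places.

Labor's share = 1 − 0.31 = 0.69.
The 1990s: TFP = 6 − 3.224 + 0.483 = 3.259%.
The 2000s: TFP = 4.3 − 3.069 + 0.069 = 1.3%.
Difference = 3.259 − (1.3) = 1.959 pp.

1.96 percentage points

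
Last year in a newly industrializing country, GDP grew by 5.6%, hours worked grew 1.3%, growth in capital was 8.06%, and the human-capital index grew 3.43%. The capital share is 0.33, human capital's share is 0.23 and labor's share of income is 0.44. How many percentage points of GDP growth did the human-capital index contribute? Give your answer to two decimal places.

0.79

Contribution = share × growth = 0.23 × 3.43 = 0.7889 pp.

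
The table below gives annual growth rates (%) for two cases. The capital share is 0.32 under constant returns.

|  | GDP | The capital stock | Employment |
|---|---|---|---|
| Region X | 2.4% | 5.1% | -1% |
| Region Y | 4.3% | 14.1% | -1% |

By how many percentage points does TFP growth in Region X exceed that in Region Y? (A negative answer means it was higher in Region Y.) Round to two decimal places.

0.98 percentage points

Labor's share = 1 − 0.32 = 0.68.
Region X: TFP = 2.4 − 1.632 + 0.68 = 1.448%.
Region Y: TFP = 4.3 − 4.512 + 0.68 = 0.468%.
Difference = 1.448 − (0.468) = 0.98 pp.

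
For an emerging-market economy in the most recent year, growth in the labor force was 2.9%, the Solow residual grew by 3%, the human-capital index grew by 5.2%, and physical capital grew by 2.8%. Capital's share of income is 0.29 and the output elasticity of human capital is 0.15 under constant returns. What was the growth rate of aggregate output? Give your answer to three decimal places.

Labor's share = 1 − 0.29 − 0.15 = 0.56.
Physical capital: 0.29 × 2.8 = 0.812 pp.
The human-capital index: 0.15 × 5.2 = 0.78 pp.
The labor force: 0.56 × 2.9 = 1.624 pp.
Output growth = 3 + 3.216 = 6.216%.

6.216%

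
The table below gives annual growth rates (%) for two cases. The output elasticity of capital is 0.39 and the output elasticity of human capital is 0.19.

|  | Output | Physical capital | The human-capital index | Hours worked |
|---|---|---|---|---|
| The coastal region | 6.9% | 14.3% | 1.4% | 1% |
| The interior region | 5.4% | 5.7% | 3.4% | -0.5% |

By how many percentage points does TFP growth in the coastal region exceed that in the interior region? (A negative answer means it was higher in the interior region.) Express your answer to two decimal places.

Labor's share = 1 − 0.39 − 0.19 = 0.42.
The coastal region: TFP = 6.9 − 5.577 − 0.266 − 0.42 = 0.637%.
The interior region: TFP = 5.4 − 2.223 − 0.646 + 0.21 = 2.741%.
Difference = 0.637 − (2.741) = -2.104 pp.

-2.10 percentage points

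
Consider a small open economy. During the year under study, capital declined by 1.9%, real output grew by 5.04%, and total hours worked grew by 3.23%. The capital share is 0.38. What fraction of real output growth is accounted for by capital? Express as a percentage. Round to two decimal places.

Capital accounted for -14.33% of growth.

Capital contributed 0.38 × (-1.9) = -0.722 pp.
Share of growth = -0.722 / 5.04 × 100 = -14.3254%.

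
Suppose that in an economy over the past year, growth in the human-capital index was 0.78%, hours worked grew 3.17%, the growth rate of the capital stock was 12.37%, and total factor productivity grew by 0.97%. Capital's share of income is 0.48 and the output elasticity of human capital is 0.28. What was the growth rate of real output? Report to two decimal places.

7.89%

Labor's share = 1 − 0.48 − 0.28 = 0.24.
The capital stock: 0.48 × 12.37 = 5.9376 pp.
The human-capital index: 0.28 × 0.78 = 0.2184 pp.
Hours worked: 0.24 × 3.17 = 0.7608 pp.
Output growth = 0.97 + 6.9168 = 7.8868%.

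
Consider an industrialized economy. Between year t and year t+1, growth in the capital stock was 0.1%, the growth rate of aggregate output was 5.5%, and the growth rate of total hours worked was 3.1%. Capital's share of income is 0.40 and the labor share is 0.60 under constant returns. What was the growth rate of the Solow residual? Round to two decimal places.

3.60%

Labor's share = 1 − 0.4 = 0.6.
The capital stock: 0.4 × 0.1 = 0.04 pp.
Total hours worked: 0.6 × 3.1 = 1.86 pp.
TFP growth = 5.5 − 1.9 = 3.6%.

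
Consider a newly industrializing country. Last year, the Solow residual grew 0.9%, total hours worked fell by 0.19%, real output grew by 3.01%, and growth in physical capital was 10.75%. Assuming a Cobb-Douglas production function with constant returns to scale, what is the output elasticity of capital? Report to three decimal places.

gY = gA + α·gK + (1−α)·gL, so gY − gA − gL = α(gK − gL).
3.01 − 0.9 + 0.19 = α × (10.75 − (-0.19)).
2.3 = 10.94 α, so α = 0.21024.

α = 0.210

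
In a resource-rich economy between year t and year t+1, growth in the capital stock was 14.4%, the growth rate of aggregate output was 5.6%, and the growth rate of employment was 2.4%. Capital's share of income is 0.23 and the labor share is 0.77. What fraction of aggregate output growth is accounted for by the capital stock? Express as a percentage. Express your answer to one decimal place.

59.1%

The capital stock contributed 0.23 × 14.4 = 3.312 pp.
Share of growth = 3.312 / 5.6 × 100 = 59.143%.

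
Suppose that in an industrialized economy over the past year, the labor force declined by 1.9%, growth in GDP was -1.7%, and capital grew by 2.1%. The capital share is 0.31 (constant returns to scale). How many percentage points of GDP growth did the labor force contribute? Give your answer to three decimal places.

-1.311

Labor's share = 1 − 0.31 = 0.69.
Contribution = share × growth = 0.69 × (-1.9) = -1.311 pp.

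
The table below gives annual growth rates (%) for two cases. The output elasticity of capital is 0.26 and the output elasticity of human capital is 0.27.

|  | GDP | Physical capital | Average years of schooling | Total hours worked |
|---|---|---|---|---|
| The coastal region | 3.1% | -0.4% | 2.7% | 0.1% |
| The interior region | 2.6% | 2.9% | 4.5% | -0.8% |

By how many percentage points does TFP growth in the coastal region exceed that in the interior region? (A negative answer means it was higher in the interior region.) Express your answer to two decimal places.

Labor's share = 1 − 0.26 − 0.27 = 0.47.
The coastal region: TFP = 3.1 + 0.104 − 0.729 − 0.047 = 2.428%.
The interior region: TFP = 2.6 − 0.754 − 1.215 + 0.376 = 1.007%.
Difference = 2.428 − (1.007) = 1.421 pp.

1.42 percentage points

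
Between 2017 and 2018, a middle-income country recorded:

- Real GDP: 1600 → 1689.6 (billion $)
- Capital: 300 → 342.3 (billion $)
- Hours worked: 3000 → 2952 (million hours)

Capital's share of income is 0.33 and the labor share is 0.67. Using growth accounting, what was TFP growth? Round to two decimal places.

2.02%

Real GDP growth = (1689.6 − 1600) / 1600 = 5.6%.
Capital growth = (342.3 − 300) / 300 = 14.1%.
Hours worked growth = (2952 − 3000) / 3000 = -1.6%.
Labor's share = 1 − 0.33 = 0.67.
Capital: 0.33 × 14.1 = 4.653 pp.
Hours worked: 0.67 × (-1.6) = -1.072 pp.
TFP growth = 5.6 − 3.581 = 2.019%.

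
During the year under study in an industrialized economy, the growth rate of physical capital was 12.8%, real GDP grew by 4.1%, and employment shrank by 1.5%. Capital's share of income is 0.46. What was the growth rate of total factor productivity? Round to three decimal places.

-0.978%

Labor's share = 1 − 0.46 = 0.54.
Physical capital: 0.46 × 12.8 = 5.888 pp.
Employment: 0.54 × (-1.5) = -0.81 pp.
TFP growth = 4.1 − 5.078 = -0.978%.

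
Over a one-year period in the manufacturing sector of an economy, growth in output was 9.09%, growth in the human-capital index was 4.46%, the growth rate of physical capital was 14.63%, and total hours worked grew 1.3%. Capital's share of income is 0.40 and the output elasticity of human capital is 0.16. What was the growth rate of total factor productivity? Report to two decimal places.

1.95%

Labor's share = 1 − 0.4 − 0.16 = 0.44.
Physical capital: 0.4 × 14.63 = 5.852 pp.
The human-capital index: 0.16 × 4.46 = 0.7136 pp.
Total hours worked: 0.44 × 1.3 = 0.572 pp.
TFP growth = 9.09 − 7.1376 = 1.9524%.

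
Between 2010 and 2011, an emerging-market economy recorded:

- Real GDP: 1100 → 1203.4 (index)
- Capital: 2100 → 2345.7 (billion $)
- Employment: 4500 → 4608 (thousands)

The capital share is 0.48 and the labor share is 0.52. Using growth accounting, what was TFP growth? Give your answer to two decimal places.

Real GDP growth = (1203.4 − 1100) / 1100 = 9.4%.
Capital growth = (2345.7 − 2100) / 2100 = 11.7%.
Employment growth = (4608 − 4500) / 4500 = 2.4%.
Labor's share = 1 − 0.48 = 0.52.
Capital: 0.48 × 11.7 = 5.616 pp.
Employment: 0.52 × 2.4 = 1.248 pp.
TFP growth = 9.4 − 6.864 = 2.536%.

TFP growth was 2.54%.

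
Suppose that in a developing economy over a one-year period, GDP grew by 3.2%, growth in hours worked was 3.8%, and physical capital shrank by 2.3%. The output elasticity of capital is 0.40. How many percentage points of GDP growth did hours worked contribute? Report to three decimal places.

Labor's share = 1 − 0.4 = 0.6.
Contribution = share × growth = 0.6 × 3.8 = 2.28 pp.

2.280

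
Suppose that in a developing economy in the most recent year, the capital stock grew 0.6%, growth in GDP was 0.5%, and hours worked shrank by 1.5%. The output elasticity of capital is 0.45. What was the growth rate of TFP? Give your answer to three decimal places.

Labor's share = 1 − 0.45 = 0.55.
The capital stock: 0.45 × 0.6 = 0.27 pp.
Hours worked: 0.55 × (-1.5) = -0.825 pp.
TFP growth = 0.5 + 0.555 = 1.055%.

1.055%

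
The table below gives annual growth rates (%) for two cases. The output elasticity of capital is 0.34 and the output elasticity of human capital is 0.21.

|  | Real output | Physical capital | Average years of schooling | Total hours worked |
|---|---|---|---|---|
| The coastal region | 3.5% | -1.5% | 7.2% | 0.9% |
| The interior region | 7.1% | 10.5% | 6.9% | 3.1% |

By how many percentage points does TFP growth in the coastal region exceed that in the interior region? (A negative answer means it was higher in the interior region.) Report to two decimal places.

Labor's share = 1 − 0.34 − 0.21 = 0.45.
The coastal region: TFP = 3.5 + 0.51 − 1.512 − 0.405 = 2.093%.
The interior region: TFP = 7.1 − 3.57 − 1.449 − 1.395 = 0.686%.
Difference = 2.093 − (0.686) = 1.407 pp.

1.41 percentage points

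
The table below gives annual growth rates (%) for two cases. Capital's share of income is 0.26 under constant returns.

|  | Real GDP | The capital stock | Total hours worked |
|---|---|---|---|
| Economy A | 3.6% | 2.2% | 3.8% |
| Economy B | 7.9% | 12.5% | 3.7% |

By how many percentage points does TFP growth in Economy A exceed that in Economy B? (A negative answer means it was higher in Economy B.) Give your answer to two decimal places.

Labor's share = 1 − 0.26 = 0.74.
Economy A: TFP = 3.6 − 0.572 − 2.812 = 0.216%.
Economy B: TFP = 7.9 − 3.25 − 2.738 = 1.912%.
Difference = 0.216 − (1.912) = -1.696 pp.

-1.70 percentage points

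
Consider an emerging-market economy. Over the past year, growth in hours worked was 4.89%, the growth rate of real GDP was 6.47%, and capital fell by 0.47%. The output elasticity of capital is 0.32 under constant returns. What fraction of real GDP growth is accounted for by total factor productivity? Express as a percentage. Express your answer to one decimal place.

Labor's share = 1 − 0.32 = 0.68.
Capital: 0.32 × (-0.47) = -0.1504 pp.
Hours worked: 0.68 × 4.89 = 3.3252 pp.
TFP growth = 6.47 − 3.1748 = 3.2952%.
TFP share of growth = 3.2952 / 6.47 × 100 = 50.93%.

Total factor productivity accounted for 50.9% of growth.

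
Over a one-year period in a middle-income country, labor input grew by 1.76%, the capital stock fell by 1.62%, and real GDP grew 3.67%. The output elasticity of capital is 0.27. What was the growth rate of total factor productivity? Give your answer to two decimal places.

Total factor productivity growth was 2.82%.

Labor's share = 1 − 0.27 = 0.73.
The capital stock: 0.27 × (-1.62) = -0.4374 pp.
Labor input: 0.73 × 1.76 = 1.2848 pp.
TFP growth = 3.67 − 0.8474 = 2.8226%.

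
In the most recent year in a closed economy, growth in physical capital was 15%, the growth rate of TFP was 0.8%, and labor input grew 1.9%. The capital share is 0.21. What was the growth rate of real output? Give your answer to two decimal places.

Real output growth was 5.45%.

Labor's share = 1 − 0.21 = 0.79.
Physical capital: 0.21 × 15 = 3.15 pp.
Labor input: 0.79 × 1.9 = 1.501 pp.
Output growth = 0.8 + 4.651 = 5.451%.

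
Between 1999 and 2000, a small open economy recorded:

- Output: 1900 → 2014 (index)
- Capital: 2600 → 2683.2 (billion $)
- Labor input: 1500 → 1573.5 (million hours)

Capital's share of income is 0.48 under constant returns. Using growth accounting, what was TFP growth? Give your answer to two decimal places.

1.92%

Output growth = (2014 − 1900) / 1900 = 6%.
Capital growth = (2683.2 − 2600) / 2600 = 3.2%.
Labor input growth = (1573.5 − 1500) / 1500 = 4.9%.
Labor's share = 1 − 0.48 = 0.52.
Capital: 0.48 × 3.2 = 1.536 pp.
Labor input: 0.52 × 4.9 = 2.548 pp.
TFP growth = 6 − 4.084 = 1.916%.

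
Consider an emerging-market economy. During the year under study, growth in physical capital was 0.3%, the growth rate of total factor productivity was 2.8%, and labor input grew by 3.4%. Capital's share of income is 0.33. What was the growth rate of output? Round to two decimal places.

Labor's share = 1 − 0.33 = 0.67.
Physical capital: 0.33 × 0.3 = 0.099 pp.
Labor input: 0.67 × 3.4 = 2.278 pp.
Output growth = 2.8 + 2.377 = 5.177%.

5.18%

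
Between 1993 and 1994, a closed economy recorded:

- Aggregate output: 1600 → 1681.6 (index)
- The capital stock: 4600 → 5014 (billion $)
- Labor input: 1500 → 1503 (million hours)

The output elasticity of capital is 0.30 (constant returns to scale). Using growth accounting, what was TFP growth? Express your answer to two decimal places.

Aggregate output growth = (1681.6 − 1600) / 1600 = 5.1%.
The capital stock growth = (5014 − 4600) / 4600 = 9%.
Labor input growth = (1503 − 1500) / 1500 = 0.2%.
Labor's share = 1 − 0.3 = 0.7.
The capital stock: 0.3 × 9 = 2.7 pp.
Labor input: 0.7 × 0.2 = 0.14 pp.
TFP growth = 5.1 − 2.84 = 2.26%.

TFP growth was 2.26%.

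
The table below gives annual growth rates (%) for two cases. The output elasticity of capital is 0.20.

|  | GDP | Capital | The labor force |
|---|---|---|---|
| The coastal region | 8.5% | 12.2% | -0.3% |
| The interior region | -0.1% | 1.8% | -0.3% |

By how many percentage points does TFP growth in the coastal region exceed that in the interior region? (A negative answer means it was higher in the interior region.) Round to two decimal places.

Labor's share = 1 − 0.2 = 0.8.
The coastal region: TFP = 8.5 − 2.44 + 0.24 = 6.3%.
The interior region: TFP = -0.1 − 0.36 + 0.24 = -0.22%.
Difference = 6.3 − (-0.22) = 6.52 pp.

6.52 percentage points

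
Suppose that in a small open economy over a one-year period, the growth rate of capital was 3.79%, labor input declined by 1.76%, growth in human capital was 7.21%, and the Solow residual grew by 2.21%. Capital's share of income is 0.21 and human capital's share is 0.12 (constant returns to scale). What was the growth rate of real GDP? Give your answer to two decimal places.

Labor's share = 1 − 0.21 − 0.12 = 0.67.
Capital: 0.21 × 3.79 = 0.7959 pp.
Human capital: 0.12 × 7.21 = 0.8652 pp.
Labor input: 0.67 × (-1.76) = -1.1792 pp.
Output growth = 2.21 + 0.4819 = 2.6919%.

2.69%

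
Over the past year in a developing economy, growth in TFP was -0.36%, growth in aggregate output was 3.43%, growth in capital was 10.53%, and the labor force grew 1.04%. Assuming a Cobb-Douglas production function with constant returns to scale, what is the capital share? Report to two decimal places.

0.29

gY = gA + α·gK + (1−α)·gL, so gY − gA − gL = α(gK − gL).
3.43 + 0.36 − 1.04 = α × (10.53 − 1.04).
2.75 = 9.49 α, so α = 0.2898.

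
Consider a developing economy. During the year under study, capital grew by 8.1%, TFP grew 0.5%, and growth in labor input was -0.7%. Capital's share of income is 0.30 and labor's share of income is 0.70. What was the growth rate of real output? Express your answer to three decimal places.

Real output grew 2.440%.

Labor's share = 1 − 0.3 = 0.7.
Capital: 0.3 × 8.1 = 2.43 pp.
Labor input: 0.7 × (-0.7) = -0.49 pp.
Output growth = 0.5 + 1.94 = 2.44%.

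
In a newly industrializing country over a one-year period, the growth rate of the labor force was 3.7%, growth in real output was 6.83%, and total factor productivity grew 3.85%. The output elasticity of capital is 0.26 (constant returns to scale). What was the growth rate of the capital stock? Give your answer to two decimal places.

The capital stock growth was 0.93%.

Labor's share = 1 − 0.26 = 0.74.
gY = gA + 0.74×3.7 + 0.26×g.
0.26×g = 6.83 − 3.85 − 2.738 = 0.242.
g = 0.242 / 0.26 = 0.9308%.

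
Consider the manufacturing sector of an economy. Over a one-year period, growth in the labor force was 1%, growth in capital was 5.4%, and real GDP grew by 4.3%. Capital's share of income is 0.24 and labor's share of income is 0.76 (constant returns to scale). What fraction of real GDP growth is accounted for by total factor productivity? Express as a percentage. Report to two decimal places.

Labor's share = 1 − 0.24 = 0.76.
Capital: 0.24 × 5.4 = 1.296 pp.
The labor force: 0.76 × 1 = 0.76 pp.
TFP growth = 4.3 − 2.056 = 2.244%.
TFP share of growth = 2.244 / 4.3 × 100 = 52.186%.

Total factor productivity accounted for 52.19% of growth.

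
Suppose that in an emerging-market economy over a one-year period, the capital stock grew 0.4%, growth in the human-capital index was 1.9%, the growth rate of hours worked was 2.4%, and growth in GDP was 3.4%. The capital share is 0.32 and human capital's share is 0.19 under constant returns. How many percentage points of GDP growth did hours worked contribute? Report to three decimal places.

1.176

Labor's share = 1 − 0.32 − 0.19 = 0.49.
Contribution = share × growth = 0.49 × 2.4 = 1.176 pp.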